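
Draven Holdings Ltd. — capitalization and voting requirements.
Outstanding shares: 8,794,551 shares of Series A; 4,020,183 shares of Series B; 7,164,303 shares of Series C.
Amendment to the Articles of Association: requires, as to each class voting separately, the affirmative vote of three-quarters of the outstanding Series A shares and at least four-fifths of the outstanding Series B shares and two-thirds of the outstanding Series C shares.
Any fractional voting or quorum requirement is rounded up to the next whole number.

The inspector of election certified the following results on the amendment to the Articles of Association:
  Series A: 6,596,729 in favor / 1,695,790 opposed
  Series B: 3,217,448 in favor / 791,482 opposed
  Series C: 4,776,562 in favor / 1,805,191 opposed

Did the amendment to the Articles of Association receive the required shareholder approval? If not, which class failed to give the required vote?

Series A: 3/4 of 8794551 = 6595913.25, rounded up to 6595914; 6,595,914 required, 6,596,729 in favor — approved.
Series B: 4/5 of 4020183 = 3216146.40, rounded up to 3216147; 3,216,147 required, 3,217,448 in favor — approved.
Series C: 2/3 of 7164303 = 4776202; 4,776,202 required, 4,776,562 in favor — approved.

Approved — every class gave the required vote.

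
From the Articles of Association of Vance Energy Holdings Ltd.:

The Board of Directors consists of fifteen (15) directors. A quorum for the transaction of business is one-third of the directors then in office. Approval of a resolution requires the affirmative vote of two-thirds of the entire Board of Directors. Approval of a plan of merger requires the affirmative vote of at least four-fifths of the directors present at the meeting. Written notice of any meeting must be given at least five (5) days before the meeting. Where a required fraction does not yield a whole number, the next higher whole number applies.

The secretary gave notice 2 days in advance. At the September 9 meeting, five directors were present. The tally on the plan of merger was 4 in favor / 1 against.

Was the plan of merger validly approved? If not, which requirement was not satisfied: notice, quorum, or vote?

Notice: 2 days given; 5 required (2 < 5). Not satisfied.
Quorum: 5 present; quorum is 5. Satisfied.
Vote: the plan of merger requires four-fifths of the directors present (5). 4/5 of 5 = 4, so 4 affirmative votes are needed; 4 voted in favor. Satisfied.

Invalid — notice requirement not satisfied.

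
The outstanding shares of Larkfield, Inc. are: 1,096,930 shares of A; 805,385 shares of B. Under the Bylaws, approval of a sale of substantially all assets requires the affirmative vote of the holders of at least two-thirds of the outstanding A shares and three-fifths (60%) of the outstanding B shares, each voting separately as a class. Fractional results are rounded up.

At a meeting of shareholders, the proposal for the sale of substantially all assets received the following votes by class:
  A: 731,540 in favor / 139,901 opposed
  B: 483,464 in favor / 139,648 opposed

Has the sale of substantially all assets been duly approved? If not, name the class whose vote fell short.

A: 2/3 of 1096930 = 731286.67, rounded up to 731287; 731,287 required, 731,540 in favor — approved.
B: 3/5 of 805385 = 483231; 483,231 required, 483,464 in favor — approved.

Approved — every class gave the required vote.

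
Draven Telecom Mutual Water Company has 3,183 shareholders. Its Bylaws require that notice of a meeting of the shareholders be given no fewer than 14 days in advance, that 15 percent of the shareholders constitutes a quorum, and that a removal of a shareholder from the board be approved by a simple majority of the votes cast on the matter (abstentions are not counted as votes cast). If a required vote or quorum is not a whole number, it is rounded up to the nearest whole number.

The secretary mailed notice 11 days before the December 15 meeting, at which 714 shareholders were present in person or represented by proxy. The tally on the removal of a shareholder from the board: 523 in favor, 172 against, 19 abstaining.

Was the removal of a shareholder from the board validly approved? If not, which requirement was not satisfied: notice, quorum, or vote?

Invalid — notice requirement not satisfied.

Notice: 11 days given; 14 required. Not satisfied.
Quorum: 15% of 3,183 = 477.45, rounded up to 478; 714 present. Satisfied.
Vote: requires a majority of the votes cast (714 − 19 abstaining = 695); a majority of 695 is 348, so 348 needed; 523 in favor. Satisfied.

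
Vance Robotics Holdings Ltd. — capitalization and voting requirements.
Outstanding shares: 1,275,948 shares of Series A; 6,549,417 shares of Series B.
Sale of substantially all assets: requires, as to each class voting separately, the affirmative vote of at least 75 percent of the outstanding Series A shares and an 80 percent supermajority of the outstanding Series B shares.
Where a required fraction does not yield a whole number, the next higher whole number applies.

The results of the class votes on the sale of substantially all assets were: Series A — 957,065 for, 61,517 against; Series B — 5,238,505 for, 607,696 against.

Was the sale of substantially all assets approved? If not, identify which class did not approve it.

Not approved — the Series B shares did not give the required vote.

Series A: 3/4 of 1275948 = 956961; 956,961 required, 957,065 in favor — approved.
Series B: 4/5 of 6549417 = 5239533.60, rounded up to 5239534; 5,239,534 required, 5,238,505 in favor — not approved.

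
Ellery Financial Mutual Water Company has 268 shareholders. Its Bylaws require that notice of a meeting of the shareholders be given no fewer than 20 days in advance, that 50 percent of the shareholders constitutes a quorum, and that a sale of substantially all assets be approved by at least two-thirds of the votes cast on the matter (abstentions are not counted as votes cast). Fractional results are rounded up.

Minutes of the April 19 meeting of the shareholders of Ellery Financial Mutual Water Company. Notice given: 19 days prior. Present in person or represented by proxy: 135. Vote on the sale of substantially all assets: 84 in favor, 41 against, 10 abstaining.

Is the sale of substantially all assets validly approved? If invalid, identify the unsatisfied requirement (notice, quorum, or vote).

Notice: 19 days given; 20 required. Not satisfied.
Quorum: 50% of 268 = 134; 135 present. Satisfied.
Vote: requires two-thirds of the votes cast (135 − 10 abstaining = 125); 2/3 of 125 = 83.33, rounded up to 84, so 84 needed; 84 in favor. Satisfied.

Invalid — notice requirement not satisfied.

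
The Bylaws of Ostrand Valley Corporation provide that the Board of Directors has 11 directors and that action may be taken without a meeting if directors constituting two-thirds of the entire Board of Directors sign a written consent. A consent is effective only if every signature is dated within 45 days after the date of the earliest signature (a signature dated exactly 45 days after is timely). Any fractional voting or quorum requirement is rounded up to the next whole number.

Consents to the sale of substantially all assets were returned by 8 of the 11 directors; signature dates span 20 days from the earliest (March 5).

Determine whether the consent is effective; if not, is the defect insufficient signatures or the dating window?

Effective — both the signature and dating-window requirements are satisfied.

Signatures required: two-thirds of 11 — 2/3 of 11 = 7.33, rounded up to 8, so 8 needed; 8 signed. Sufficient.
Dating window: the latest signature is 20 days after the earliest; the limit is 45 days. Within the window.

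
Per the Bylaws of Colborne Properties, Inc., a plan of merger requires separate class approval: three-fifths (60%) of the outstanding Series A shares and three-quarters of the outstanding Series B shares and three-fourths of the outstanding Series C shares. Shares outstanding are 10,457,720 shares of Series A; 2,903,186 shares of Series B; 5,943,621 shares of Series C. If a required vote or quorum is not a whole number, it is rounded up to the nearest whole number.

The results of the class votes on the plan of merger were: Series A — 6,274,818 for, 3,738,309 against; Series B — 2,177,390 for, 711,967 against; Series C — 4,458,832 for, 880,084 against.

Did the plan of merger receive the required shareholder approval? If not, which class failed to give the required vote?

Series A: 3/5 of 10457720 = 6274632; 6,274,632 required, 6,274,818 in favor — approved.
Series B: 3/4 of 2903186 = 2177389.50, rounded up to 2177390; 2,177,390 required, 2,177,390 in favor — approved.
Series C: 3/4 of 5943621 = 4457715.75, rounded up to 4457716; 4,457,716 required, 4,458,832 in favor — approved.

Approved — every class gave the required vote.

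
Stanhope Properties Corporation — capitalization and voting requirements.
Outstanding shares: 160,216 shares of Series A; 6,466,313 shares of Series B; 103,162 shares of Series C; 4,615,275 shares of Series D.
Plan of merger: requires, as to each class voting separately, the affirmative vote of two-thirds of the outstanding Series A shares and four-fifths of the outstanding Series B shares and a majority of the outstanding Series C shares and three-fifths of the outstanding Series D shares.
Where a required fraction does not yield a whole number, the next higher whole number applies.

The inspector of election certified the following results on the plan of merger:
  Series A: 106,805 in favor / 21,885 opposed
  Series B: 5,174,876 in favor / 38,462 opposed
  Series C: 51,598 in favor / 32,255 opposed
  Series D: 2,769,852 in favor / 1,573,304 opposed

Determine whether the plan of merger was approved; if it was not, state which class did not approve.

Not approved — the Series A shares did not give the required vote.

Series A: 2/3 of 160216 = 106810.67, rounded up to 106811; 106,811 required, 106,805 in favor — not approved.
Series B: 4/5 of 6466313 = 5173050.40, rounded up to 5173051; 5,173,051 required, 5,174,876 in favor — approved.
Series C: a majority of 103162 is 51582; 51,582 required, 51,598 in favor — approved.
Series D: 3/5 of 4615275 = 2769165; 2,769,165 required, 2,769,852 in favor — approved.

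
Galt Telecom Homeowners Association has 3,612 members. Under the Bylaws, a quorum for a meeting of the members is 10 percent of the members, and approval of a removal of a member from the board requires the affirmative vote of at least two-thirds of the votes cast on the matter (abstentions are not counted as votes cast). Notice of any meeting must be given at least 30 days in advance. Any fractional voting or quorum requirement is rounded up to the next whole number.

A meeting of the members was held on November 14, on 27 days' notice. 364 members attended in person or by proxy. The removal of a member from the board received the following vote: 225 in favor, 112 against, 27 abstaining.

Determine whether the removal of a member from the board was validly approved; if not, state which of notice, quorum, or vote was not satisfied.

Invalid — notice requirement not satisfied.

Notice: 27 days given; 30 required. Not satisfied.
Quorum: 10% of 3,612 = 361.20, rounded up to 362; 364 present. Satisfied.
Vote: requires two-thirds of the votes cast (364 − 27 abstaining = 337); 2/3 of 337 = 224.67, rounded up to 225, so 225 needed; 225 in favor. Satisfied.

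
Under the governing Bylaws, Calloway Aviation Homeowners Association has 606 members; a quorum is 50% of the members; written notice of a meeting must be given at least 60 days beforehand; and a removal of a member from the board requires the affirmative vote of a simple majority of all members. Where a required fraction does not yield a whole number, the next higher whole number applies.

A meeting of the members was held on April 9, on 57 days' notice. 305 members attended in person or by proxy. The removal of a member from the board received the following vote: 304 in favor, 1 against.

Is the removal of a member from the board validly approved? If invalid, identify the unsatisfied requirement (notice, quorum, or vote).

Invalid — notice requirement not satisfied.

Notice: 57 days given; 60 required. Not satisfied.
Quorum: 50% of 606 = 303; 305 present. Satisfied.
Vote: requires a majority of all members (606); a majority of 606 is 304, so 304 needed; 304 in favor. Satisfied.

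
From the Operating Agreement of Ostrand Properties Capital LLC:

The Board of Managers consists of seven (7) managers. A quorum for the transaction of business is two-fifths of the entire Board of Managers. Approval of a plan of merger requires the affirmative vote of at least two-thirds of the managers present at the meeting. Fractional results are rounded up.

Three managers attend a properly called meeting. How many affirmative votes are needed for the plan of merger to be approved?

2

The plan of merger requires two-thirds of the managers present (3).
2/3 of 3 = 2.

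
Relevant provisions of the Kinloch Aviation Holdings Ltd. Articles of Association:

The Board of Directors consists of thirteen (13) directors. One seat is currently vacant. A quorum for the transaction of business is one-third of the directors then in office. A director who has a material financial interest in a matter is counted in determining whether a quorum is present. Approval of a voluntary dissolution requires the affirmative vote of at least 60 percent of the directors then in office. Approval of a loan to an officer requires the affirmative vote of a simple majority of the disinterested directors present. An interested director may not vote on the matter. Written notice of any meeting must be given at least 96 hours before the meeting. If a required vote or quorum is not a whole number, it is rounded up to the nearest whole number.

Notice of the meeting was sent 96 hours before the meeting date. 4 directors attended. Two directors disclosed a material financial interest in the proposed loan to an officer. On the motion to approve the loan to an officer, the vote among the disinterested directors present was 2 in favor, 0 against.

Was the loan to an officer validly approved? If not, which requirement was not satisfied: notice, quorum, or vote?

Valid — all requirements satisfied.

Notice: 96 hours given; 96 required (96 ≥ 96). Satisfied.
Quorum: 4 present (interested directors count toward quorum); quorum is 4. Satisfied.
Vote: the loan to an officer requires a majority of the disinterested directors present (4 − 2 = 2). A majority of 2 is 2, so 2 affirmative votes are needed; 2 voted in favor. Satisfied.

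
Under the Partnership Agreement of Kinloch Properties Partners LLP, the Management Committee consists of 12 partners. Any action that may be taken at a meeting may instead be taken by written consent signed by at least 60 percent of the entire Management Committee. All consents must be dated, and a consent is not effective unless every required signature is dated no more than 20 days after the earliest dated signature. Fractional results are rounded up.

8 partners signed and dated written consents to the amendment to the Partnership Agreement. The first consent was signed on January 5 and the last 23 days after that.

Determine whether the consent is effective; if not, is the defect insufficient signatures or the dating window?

Signatures required: at least 60 percent of 12 — 3/5 of 12 = 7.20, rounded up to 8, so 8 needed; 8 signed. Sufficient.
Dating window: the latest signature is 23 days after the earliest; the limit is 20 days. Outside the window.

Not effective — dating-window requirement not satisfied.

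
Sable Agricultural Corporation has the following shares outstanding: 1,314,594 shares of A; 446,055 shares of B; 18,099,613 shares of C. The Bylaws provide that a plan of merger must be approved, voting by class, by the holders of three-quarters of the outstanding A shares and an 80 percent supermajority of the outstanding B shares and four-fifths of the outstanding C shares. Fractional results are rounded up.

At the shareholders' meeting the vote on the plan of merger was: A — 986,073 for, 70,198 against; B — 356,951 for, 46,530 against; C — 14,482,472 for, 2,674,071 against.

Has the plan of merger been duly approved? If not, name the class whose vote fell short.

A: 3/4 of 1314594 = 985945.50, rounded up to 985946; 985,946 required, 986,073 in favor — approved.
B: 4/5 of 446055 = 356844; 356,844 required, 356,951 in favor — approved.
C: 4/5 of 18099613 = 14479690.40, rounded up to 14479691; 14,479,691 required, 14,482,472 in favor — approved.

Approved — every class gave the required vote.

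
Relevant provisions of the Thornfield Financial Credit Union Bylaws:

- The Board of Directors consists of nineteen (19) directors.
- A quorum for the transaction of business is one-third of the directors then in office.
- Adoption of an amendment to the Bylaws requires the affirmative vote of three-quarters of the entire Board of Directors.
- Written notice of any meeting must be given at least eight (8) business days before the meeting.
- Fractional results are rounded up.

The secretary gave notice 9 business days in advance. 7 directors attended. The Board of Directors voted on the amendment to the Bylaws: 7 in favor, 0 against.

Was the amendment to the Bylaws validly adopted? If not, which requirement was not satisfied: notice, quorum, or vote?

Notice: 9 business days given; 8 required (9 ≥ 8). Satisfied.
Quorum: 7 present; quorum is 7. Satisfied.
Vote: the amendment to the Bylaws requires three-fourths of the entire Board of Directors (19). 3/4 of 19 = 14.25, rounded up to 15, so 15 affirmative votes are needed; 7 voted in favor. Not satisfied.

Invalid — vote requirement not satisfied.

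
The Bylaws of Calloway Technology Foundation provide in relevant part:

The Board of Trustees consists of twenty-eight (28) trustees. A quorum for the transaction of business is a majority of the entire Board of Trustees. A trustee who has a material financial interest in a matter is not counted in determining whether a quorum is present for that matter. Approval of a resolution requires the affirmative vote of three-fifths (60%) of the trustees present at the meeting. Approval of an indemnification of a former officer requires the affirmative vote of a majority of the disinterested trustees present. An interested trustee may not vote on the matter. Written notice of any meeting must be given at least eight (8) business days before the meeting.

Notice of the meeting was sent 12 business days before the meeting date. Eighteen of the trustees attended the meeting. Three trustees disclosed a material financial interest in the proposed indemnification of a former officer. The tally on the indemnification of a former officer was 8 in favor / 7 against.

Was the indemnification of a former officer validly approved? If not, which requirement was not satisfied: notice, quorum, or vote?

Valid — all requirements satisfied.

Notice: 12 business days given; 8 required (12 ≥ 8). Satisfied.
Quorum: 18 present, but the 3 interested trustees do not count, leaving 15. Quorum is 15. Satisfied.
Vote: the indemnification of a former officer requires a majority of the disinterested trustees present (18 − 3 = 15). A majority of 15 is 8, so 8 affirmative votes are needed; 8 voted in favor. Satisfied.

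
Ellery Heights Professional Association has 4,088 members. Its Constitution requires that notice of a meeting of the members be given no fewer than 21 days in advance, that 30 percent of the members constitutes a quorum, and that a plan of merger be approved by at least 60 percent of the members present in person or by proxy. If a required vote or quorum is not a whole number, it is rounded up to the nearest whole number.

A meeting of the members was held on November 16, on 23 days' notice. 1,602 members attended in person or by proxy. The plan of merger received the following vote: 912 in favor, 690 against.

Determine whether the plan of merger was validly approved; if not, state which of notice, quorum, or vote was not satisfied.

Invalid — vote requirement not satisfied.

Notice: 23 days given; 21 required. Satisfied.
Quorum: 30% of 4,088 = 1,226.40, rounded up to 1,227; 1,602 present. Satisfied.
Vote: requires three-fifths of those present (1,602); 3/5 of 1602 = 961.20, rounded up to 962, so 962 needed; 912 in favor. Not satisfied.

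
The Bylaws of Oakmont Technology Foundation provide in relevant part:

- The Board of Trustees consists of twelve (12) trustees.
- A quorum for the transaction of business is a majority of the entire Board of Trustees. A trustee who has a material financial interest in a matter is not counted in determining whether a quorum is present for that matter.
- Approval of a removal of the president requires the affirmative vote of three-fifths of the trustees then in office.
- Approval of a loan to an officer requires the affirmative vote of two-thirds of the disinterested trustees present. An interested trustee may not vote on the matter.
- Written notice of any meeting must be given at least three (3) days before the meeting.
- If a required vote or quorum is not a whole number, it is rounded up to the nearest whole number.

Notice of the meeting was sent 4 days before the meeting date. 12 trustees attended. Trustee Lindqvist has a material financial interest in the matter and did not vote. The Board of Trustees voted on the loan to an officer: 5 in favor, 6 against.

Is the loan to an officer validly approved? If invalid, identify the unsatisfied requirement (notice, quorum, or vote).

Notice: 4 days given; 3 required (4 ≥ 3). Satisfied.
Quorum: 12 present, but the 1 interested trustee does not count, leaving 11. Quorum is 7. Satisfied.
Vote: the loan to an officer requires two-thirds of the disinterested trustees present (12 − 1 = 11). 2/3 of 11 = 7.33, rounded up to 8, so 8 affirmative votes are needed; 5 voted in favor. Not satisfied.

Invalid — vote requirement not satisfied.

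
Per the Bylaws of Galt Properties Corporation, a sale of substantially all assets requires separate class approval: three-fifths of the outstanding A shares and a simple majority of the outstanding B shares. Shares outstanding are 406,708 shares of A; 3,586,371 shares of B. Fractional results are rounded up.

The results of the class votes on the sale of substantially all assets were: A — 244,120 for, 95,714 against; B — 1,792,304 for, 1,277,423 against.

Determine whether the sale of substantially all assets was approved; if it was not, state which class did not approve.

A: 3/5 of 406708 = 244024.80, rounded up to 244025; 244,025 required, 244,120 in favor — approved.
B: a majority of 3586371 is 1793186; 1,793,186 required, 1,792,304 in favor — not approved.

Not approved — the B shares did not give the required vote.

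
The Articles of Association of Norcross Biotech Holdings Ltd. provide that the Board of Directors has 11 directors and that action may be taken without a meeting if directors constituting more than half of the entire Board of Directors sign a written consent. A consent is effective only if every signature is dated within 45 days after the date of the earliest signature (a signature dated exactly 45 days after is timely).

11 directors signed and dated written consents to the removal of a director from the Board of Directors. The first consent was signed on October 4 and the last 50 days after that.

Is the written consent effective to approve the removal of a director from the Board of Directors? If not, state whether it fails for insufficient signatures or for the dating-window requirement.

Not effective — dating-window requirement not satisfied.

Signatures required: more than half of 11 — a majority of 11 is 6, so 6 needed; 11 signed. Sufficient.
Dating window: the latest signature is 50 days after the earliest; the limit is 45 days. Outside the window.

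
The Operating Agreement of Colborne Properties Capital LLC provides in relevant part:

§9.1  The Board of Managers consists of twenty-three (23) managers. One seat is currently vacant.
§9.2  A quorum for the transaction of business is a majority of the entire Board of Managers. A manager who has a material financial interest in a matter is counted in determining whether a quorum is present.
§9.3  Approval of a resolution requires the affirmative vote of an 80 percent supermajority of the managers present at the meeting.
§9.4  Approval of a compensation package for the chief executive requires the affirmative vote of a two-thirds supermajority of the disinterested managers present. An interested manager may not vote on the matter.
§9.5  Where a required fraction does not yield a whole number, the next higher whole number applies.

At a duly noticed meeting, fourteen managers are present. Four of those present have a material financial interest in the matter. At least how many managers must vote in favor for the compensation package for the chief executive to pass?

7

The compensation package for the chief executive requires two-thirds of the disinterested managers present (14 − 4 = 10).
2/3 of 10 = 6.67, rounded up to 7.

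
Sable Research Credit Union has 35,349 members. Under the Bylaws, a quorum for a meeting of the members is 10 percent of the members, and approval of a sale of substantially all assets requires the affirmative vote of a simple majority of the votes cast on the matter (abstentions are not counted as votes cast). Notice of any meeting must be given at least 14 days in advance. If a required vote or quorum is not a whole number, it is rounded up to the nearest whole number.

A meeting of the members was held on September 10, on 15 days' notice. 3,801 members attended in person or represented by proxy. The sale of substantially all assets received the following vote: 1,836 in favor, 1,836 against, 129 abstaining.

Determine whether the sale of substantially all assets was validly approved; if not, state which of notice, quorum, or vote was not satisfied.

Notice: 15 days given; 14 required. Satisfied.
Quorum: 10% of 35,349 = 3,534.90, rounded up to 3,535; 3,801 present. Satisfied.
Vote: requires a majority of the votes cast (3,801 − 129 abstaining = 3,672); a majority of 3672 is 1837, so 1,837 needed; 1,836 in favor. Not satisfied.

Invalid — vote requirement not satisfied.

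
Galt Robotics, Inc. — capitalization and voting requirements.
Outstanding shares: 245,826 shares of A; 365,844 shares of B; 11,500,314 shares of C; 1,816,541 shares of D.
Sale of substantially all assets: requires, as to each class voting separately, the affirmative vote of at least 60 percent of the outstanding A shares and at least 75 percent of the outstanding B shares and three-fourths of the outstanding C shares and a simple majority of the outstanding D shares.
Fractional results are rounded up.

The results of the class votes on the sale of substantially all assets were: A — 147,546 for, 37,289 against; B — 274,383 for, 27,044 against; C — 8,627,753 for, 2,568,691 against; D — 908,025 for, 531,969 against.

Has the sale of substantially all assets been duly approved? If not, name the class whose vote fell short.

Not approved — the D shares did not give the required vote.

A: 3/5 of 245826 = 147495.60, rounded up to 147496; 147,496 required, 147,546 in favor — approved.
B: 3/4 of 365844 = 274383; 274,383 required, 274,383 in favor — approved.
C: 3/4 of 11500314 = 8625235.50, rounded up to 8625236; 8,625,236 required, 8,627,753 in favor — approved.
D: a majority of 1816541 is 908271; 908,271 required, 908,025 in favor — not approved.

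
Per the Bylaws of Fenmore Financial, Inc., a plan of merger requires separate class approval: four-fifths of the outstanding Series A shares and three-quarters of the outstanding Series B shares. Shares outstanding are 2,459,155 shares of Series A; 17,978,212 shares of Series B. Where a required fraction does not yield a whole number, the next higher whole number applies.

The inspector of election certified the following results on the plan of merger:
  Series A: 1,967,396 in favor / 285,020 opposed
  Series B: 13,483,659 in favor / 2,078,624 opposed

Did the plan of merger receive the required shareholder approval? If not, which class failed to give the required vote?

Approved — every class gave the required vote.

Series A: 4/5 of 2459155 = 1967324; 1,967,324 required, 1,967,396 in favor — approved.
Series B: 3/4 of 17978212 = 13483659; 13,483,659 required, 13,483,659 in favor — approved.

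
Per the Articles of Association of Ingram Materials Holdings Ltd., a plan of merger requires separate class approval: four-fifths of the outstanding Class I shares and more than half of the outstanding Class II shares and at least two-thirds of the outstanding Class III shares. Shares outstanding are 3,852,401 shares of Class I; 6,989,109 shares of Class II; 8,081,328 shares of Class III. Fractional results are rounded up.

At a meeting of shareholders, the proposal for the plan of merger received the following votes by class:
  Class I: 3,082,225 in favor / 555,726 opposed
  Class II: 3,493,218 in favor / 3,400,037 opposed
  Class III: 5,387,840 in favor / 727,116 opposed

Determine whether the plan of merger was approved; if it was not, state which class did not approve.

Not approved — the Class II shares did not give the required vote.

Class I: 4/5 of 3852401 = 3081920.80, rounded up to 3081921; 3,081,921 required, 3,082,225 in favor — approved.
Class II: a majority of 6989109 is 3494555; 3,494,555 required, 3,493,218 in favor — not approved.
Class III: 2/3 of 8081328 = 5387552; 5,387,552 required, 5,387,840 in favor — approved.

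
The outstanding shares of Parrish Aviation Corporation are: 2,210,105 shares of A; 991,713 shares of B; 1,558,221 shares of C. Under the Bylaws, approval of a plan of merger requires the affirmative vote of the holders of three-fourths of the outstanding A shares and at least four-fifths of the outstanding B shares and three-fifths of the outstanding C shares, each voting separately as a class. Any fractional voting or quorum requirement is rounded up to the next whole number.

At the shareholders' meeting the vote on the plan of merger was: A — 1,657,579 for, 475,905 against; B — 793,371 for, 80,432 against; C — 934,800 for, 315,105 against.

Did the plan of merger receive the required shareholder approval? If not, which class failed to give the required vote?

A: 3/4 of 2210105 = 1657578.75, rounded up to 1657579; 1,657,579 required, 1,657,579 in favor — approved.
B: 4/5 of 991713 = 793370.40, rounded up to 793371; 793,371 required, 793,371 in favor — approved.
C: 3/5 of 1558221 = 934932.60, rounded up to 934933; 934,933 required, 934,800 in favor — not approved.

Not approved — the C shares did not give the required vote.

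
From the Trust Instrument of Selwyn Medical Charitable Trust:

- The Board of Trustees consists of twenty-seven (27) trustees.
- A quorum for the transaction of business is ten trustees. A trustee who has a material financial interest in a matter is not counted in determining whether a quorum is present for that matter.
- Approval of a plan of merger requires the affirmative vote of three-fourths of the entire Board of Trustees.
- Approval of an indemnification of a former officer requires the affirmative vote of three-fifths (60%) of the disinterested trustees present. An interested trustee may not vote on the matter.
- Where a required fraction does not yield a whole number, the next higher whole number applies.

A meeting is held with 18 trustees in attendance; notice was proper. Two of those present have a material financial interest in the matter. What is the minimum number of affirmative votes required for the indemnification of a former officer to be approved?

The indemnification of a former officer requires three-fifths of the disinterested trustees present (18 − 2 = 16).
3/5 of 16 = 9.60, rounded up to 10.

10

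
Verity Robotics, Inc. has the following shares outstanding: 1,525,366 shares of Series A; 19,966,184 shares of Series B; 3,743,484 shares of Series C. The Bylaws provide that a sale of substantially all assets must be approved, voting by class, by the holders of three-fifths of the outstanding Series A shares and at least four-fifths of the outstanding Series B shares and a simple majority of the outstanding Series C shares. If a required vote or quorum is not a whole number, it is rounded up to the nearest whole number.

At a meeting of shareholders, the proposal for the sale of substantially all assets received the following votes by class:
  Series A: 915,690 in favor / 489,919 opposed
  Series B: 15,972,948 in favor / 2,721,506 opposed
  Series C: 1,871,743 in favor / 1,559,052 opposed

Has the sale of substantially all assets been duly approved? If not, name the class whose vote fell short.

Approved — every class gave the required vote.

Series A: 3/5 of 1525366 = 915219.60, rounded up to 915220; 915,220 required, 915,690 in favor — approved.
Series B: 4/5 of 19966184 = 15972947.20, rounded up to 15972948; 15,972,948 required, 15,972,948 in favor — approved.
Series C: a majority of 3743484 is 1871743; 1,871,743 required, 1,871,743 in favor — approved.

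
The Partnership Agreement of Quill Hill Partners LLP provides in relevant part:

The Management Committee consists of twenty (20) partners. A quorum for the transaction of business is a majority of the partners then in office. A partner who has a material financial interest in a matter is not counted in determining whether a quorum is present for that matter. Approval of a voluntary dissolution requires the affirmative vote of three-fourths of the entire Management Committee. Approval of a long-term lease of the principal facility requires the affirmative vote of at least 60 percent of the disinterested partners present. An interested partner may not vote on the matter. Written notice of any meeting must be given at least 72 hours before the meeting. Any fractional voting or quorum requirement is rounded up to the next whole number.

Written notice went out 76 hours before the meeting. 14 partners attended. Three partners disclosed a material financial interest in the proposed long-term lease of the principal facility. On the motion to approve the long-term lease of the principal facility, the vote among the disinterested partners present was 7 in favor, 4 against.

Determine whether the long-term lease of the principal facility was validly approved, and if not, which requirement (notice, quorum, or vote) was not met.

Valid — all requirements satisfied.

Notice: 76 hours given; 72 required (76 ≥ 72). Satisfied.
Quorum: 14 present, but the 3 interested partners do not count, leaving 11. Quorum is 11. Satisfied.
Vote: the long-term lease of the principal facility requires three-fifths of the disinterested partners present (14 − 3 = 11). 3/5 of 11 = 6.60, rounded up to 7, so 7 affirmative votes are needed; 7 voted in favor. Satisfied.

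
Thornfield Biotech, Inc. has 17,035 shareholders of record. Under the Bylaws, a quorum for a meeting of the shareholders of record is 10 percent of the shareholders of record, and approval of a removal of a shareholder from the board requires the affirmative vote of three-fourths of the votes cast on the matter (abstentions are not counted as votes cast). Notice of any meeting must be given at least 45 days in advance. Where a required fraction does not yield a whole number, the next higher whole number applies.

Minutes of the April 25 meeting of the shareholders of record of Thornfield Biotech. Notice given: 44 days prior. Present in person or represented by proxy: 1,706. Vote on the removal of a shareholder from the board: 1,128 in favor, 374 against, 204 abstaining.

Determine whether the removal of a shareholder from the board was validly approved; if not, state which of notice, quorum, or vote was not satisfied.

Notice: 44 days given; 45 required. Not satisfied.
Quorum: 10% of 17,035 = 1,703.50, rounded up to 1,704; 1,706 present. Satisfied.
Vote: requires three-fourths of the votes cast (1,706 − 204 abstaining = 1,502); 3/4 of 1502 = 1126.50, rounded up to 1127, so 1,127 needed; 1,128 in favor. Satisfied.

Invalid — notice requirement not satisfied.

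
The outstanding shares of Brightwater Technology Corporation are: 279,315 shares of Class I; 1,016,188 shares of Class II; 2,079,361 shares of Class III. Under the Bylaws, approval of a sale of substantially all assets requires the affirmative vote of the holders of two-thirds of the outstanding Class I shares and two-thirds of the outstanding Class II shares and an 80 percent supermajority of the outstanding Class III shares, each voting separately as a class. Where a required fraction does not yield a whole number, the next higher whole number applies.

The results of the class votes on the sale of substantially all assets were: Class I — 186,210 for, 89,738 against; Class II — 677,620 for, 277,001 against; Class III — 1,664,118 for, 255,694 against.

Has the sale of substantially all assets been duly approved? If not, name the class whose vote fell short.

Approved — every class gave the required vote.

Class I: 2/3 of 279315 = 186210; 186,210 required, 186,210 in favor — approved.
Class II: 2/3 of 1016188 = 677458.67, rounded up to 677459; 677,459 required, 677,620 in favor — approved.
Class III: 4/5 of 2079361 = 1663488.80, rounded up to 1663489; 1,663,489 required, 1,664,118 in favor — approved.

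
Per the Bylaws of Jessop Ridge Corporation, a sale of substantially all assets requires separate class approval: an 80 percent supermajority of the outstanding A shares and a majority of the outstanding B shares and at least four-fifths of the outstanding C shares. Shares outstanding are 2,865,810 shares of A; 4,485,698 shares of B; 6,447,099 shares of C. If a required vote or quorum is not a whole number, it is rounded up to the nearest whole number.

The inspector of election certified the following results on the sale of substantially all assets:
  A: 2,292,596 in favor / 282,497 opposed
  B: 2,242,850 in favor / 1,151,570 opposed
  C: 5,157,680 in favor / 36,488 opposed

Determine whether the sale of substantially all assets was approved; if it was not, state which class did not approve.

Not approved — the A shares did not give the required vote.

A: 4/5 of 2865810 = 2292648; 2,292,648 required, 2,292,596 in favor — not approved.
B: a majority of 4485698 is 2242850; 2,242,850 required, 2,242,850 in favor — approved.
C: 4/5 of 6447099 = 5157679.20, rounded up to 5157680; 5,157,680 required, 5,157,680 in favor — approved.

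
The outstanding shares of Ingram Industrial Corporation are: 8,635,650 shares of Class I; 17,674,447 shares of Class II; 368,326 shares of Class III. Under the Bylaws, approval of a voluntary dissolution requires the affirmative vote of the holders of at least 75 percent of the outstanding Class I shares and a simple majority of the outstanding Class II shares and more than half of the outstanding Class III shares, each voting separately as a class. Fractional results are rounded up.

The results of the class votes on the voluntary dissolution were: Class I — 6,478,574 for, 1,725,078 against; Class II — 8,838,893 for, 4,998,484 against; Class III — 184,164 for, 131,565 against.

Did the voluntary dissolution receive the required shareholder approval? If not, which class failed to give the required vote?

Approved — every class gave the required vote.

Class I: 3/4 of 8635650 = 6476737.50, rounded up to 6476738; 6,476,738 required, 6,478,574 in favor — approved.
Class II: a majority of 17674447 is 8837224; 8,837,224 required, 8,838,893 in favor — approved.
Class III: a majority of 368326 is 184164; 184,164 required, 184,164 in favor — approved.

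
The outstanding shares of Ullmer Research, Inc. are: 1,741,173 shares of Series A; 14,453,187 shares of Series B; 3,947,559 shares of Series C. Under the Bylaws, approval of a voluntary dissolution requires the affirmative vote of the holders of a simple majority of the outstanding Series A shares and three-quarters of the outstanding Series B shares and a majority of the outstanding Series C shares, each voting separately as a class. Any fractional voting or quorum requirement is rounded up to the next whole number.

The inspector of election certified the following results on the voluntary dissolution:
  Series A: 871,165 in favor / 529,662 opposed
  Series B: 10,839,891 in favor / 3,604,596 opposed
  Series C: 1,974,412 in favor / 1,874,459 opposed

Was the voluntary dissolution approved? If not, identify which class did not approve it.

Approved — every class gave the required vote.

Series A: a majority of 1741173 is 870587; 870,587 required, 871,165 in favor — approved.
Series B: 3/4 of 14453187 = 10839890.25, rounded up to 10839891; 10,839,891 required, 10,839,891 in favor — approved.
Series C: a majority of 3947559 is 1973780; 1,973,780 required, 1,974,412 in favor — approved.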